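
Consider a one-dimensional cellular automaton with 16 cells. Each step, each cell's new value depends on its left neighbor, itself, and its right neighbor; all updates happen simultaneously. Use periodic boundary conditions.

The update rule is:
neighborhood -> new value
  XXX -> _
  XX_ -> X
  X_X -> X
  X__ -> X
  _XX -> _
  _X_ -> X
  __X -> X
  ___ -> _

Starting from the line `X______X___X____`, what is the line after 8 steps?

_XX_XXX__XXX__XX

step 1: XX____XXX_XXX__X
step 2: _XX__X__XX__XXX_
step 3: X_XXXXXX_XXX__XX
step 4: XX_____XX__XXX__
step 5: _XX___X_XXX__XXX
step 6: X_XX_XXX__XXX__X
step 7: XX_XX__XXX__XXX_
step 8: _XX_XXX__XXX__XX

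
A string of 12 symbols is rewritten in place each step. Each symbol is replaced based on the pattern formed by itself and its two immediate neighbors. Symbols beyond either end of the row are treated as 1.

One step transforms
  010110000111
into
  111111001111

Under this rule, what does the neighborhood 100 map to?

At position 5 the neighborhood is 100; the next row has 1 there.

1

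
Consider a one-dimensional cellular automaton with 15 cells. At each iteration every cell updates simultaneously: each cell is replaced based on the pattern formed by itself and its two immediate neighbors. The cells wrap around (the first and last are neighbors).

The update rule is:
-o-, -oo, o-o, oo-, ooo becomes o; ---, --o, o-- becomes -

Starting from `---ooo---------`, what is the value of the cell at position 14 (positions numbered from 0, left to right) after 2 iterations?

---ooo---------  (fixed point — unchanged through iteration 2)
position 14 holds -

-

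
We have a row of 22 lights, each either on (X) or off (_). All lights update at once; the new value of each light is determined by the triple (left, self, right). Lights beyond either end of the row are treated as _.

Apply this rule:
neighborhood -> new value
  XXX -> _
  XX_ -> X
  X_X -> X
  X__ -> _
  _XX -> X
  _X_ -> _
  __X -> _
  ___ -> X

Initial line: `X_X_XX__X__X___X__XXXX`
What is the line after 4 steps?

_XX_XXXX_X__X_XXXXX__X

_X_XXX_______X____X__X
__XX_X_XXXXX___XX_____
X_XXX_XX___X_X_XX_XXXX
_XX_XXXX_X__X_XXXXX__X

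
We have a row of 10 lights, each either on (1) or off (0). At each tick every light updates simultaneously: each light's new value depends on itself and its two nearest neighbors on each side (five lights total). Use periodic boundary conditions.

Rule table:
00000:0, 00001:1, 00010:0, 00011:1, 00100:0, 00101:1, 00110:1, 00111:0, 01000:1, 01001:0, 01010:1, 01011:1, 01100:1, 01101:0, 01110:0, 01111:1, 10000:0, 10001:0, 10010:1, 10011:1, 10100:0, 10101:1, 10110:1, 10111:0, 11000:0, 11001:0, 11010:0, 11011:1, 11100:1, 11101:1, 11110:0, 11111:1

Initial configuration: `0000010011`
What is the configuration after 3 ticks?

0001000111
0000101001
1010110010

1010110010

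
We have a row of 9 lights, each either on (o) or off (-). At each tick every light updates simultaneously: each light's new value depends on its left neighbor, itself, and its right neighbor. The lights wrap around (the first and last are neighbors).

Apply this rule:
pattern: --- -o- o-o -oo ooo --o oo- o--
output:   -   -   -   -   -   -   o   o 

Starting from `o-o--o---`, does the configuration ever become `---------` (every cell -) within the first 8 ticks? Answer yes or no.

no

---o--o--
----o--o-
-----o--o
o-----o--
-o-----o-
--o-----o
o--o-----
-o--o----
tick 8 is -o--o----, still not uniform -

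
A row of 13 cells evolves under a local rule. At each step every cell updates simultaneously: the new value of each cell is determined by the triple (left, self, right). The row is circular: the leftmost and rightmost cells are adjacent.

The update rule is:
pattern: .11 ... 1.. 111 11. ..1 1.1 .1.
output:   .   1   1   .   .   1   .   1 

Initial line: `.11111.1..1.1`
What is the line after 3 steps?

step 1: .......1111.1
step 2: 1111111.....1
step 3: .......11111.

.......11111.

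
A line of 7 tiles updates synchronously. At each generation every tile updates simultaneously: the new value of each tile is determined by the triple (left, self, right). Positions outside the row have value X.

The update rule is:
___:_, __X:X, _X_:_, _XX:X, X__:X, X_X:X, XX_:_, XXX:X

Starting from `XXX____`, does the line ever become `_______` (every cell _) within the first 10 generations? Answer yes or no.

XX_X__X
X_X_XXX
_X_XXXX
X_XXXXX
_XXXXXX
XXXXXXX
XXXXXXX  (fixed point — unchanged through generation 10)
generation 10 is XXXXXXX, still not uniform _

no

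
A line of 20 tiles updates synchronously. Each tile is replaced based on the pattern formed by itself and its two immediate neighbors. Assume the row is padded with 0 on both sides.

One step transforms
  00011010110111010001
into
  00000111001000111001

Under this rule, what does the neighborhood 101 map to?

At position 5 the neighborhood is 101; the next row has 1 there.

1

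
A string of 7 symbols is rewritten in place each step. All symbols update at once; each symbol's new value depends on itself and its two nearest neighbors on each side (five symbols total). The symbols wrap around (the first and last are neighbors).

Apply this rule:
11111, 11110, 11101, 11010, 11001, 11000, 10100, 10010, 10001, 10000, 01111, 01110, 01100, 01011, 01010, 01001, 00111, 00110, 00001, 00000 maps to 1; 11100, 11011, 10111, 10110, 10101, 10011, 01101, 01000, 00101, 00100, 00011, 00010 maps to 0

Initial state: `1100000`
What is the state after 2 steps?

step 1: 1111110
step 2: 0111110

0111110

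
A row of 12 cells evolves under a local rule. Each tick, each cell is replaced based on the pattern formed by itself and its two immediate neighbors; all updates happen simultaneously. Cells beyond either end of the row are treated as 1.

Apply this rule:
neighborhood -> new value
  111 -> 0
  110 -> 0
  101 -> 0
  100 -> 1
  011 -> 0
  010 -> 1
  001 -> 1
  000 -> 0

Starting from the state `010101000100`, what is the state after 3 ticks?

010101101111
010100000000
010110000001

010110000001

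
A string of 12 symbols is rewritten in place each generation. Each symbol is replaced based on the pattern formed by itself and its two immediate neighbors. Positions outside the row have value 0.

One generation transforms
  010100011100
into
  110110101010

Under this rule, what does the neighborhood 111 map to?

At position 8 the neighborhood is 111; the next row has 1 there.

1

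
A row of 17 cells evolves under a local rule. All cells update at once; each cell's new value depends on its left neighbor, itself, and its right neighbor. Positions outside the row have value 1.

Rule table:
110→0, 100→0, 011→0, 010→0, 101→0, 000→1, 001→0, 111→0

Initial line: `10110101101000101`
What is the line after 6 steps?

00000000000010000
01111111111000110
00000000000010000  (repeats step 1; period 2)
step 6: 01111111111000110

01111111111000110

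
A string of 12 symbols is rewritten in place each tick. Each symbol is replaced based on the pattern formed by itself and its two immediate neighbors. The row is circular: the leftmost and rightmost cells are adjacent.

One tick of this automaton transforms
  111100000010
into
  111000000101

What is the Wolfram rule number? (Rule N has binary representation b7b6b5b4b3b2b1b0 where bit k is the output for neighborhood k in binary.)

170

position 1: 111 → 1  (bit 7 = 1)
position 3: 110 → 0  (bit 6 = 0)
position 11: 101 → 1  (bit 5 = 1)
position 4: 100 → 0  (bit 4 = 0)
position 0: 011 → 1  (bit 3 = 1)
position 10: 010 → 0  (bit 2 = 0)
position 9: 001 → 1  (bit 1 = 1)
position 5: 000 → 0  (bit 0 = 0)
bits b7..b0 = 10101010 = 170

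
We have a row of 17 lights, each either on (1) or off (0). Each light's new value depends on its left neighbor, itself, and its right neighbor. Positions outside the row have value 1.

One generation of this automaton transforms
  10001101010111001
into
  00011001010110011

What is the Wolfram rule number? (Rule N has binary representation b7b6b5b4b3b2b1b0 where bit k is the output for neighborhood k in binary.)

position 12: 111 → 1  (bit 7 = 1)
position 0: 110 → 0  (bit 6 = 0)
position 6: 101 → 0  (bit 5 = 0)
position 1: 100 → 0  (bit 4 = 0)
position 4: 011 → 1  (bit 3 = 1)
position 7: 010 → 1  (bit 2 = 1)
position 3: 001 → 1  (bit 1 = 1)
position 2: 000 → 0  (bit 0 = 0)
bits b7..b0 = 10001110 = 142

142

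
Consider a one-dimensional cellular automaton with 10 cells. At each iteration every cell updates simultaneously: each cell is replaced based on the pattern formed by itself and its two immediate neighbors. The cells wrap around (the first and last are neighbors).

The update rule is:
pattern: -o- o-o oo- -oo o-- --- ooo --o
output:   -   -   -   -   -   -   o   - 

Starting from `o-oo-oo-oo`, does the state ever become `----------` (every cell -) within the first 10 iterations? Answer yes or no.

---------o
----------
all cells are - at iteration 2

yes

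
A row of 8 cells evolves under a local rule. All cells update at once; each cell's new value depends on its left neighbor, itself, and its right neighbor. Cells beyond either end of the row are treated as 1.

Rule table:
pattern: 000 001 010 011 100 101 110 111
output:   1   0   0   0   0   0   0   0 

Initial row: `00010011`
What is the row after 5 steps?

01000000

step 1: 01000000
step 2: 00011110
step 3: 01000000  (repeats step 1; period 2)
step 5: 01000000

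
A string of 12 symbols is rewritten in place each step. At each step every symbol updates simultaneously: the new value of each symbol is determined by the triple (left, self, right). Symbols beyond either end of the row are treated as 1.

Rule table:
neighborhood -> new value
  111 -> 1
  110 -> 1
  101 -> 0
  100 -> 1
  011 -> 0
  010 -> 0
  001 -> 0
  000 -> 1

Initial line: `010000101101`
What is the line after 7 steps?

111111001110

001110000100
100111110010
110011111000
111001111110
111100111110
111110011110
111111001110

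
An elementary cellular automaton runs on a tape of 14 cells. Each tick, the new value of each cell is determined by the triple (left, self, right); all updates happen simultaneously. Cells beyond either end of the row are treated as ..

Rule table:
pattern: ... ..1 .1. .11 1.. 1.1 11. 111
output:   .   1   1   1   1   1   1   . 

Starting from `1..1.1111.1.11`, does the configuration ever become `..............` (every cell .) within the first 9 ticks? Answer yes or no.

111111..111111
1....1111....1
11..11..11..11
11111111111111
1............1
11..........11
111........111
1.11......11.1
11111....11111
tick 9 is 11111....11111, still not uniform .

no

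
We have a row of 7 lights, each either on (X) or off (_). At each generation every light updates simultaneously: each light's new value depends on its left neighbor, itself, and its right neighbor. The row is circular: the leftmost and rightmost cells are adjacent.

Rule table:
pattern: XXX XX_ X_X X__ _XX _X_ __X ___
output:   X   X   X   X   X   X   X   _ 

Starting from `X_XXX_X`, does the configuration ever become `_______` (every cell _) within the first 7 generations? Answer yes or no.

generation 1: XXXXXXX
generation 2: XXXXXXX  (fixed point — unchanged through generation 7)
generation 7 is XXXXXXX, still not uniform _

no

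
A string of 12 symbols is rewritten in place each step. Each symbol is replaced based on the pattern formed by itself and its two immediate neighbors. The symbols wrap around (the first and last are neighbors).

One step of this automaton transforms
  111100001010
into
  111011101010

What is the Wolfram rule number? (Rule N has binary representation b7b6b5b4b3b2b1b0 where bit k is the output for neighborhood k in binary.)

157

position 1: 111 → 1  (bit 7 = 1)
position 3: 110 → 0  (bit 6 = 0)
position 9: 101 → 0  (bit 5 = 0)
position 4: 100 → 1  (bit 4 = 1)
position 0: 011 → 1  (bit 3 = 1)
position 8: 010 → 1  (bit 2 = 1)
position 7: 001 → 0  (bit 1 = 0)
position 5: 000 → 1  (bit 0 = 1)
bits b7..b0 = 10011101 = 157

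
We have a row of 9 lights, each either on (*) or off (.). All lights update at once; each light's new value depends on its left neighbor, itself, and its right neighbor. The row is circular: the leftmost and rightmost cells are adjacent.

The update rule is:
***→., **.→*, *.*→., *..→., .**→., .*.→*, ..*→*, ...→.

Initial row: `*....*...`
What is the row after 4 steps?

step 1: *...**..*
step 2: *..*.*.*.
step 3: *.**.*.*.
step 4: *..*.*.*.

*..*.*.*.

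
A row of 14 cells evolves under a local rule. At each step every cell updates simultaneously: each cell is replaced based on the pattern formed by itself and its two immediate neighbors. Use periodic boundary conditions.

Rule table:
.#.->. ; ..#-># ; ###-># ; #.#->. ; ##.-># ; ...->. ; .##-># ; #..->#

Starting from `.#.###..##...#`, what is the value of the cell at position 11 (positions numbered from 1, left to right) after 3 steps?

step 1: ...########.#.
step 2: ..#########..#
step 3: #############.
position 11 holds #

#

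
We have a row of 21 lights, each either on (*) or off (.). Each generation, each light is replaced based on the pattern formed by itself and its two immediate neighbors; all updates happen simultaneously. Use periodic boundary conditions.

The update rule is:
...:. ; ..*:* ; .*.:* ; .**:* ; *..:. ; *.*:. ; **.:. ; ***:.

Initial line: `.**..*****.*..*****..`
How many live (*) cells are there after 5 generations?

**..**.....*.**......
*..**.....**.*......*
..**.....**..*.....**
.**.....**..**....**.
**.....**..**....**..
count of *: 8

8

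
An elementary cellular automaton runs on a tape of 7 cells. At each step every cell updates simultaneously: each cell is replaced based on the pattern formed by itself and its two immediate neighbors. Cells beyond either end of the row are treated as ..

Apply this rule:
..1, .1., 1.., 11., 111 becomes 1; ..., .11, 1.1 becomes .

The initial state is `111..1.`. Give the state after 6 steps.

step 1: .111111
step 2: 1.11111
step 3: 1..1111
step 4: 111.111
step 5: .11..11
step 6: 1.111.1

1.111.1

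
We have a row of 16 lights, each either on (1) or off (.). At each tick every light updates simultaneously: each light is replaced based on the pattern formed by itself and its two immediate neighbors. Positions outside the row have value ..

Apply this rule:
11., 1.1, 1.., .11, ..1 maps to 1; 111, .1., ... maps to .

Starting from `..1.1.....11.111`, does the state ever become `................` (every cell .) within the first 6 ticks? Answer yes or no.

no

.1.1.1...11111.1
1.1.1.1.11...11.
.1.1.1.1111.1111
1.1.1.11..111..1
.1.1.111111.111.
1.1.11....111.11
tick 6 is 1.1.11....111.11, still not uniform .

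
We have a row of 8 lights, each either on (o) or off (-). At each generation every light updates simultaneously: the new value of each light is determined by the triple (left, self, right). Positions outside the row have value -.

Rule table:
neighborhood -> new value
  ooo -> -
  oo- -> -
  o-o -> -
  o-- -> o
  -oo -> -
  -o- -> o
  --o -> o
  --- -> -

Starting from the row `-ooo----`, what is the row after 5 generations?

o---o---
oo-ooo--
------o-
-----ooo
----o---

----o---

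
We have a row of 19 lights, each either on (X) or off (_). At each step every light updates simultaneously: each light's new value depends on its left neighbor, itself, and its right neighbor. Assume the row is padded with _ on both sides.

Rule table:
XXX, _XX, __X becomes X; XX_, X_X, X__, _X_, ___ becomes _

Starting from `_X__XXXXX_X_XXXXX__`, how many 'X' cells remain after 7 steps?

6

X__XXXXX____XXXX___
__XXXXX____XXXX____
_XXXXX____XXXX_____
XXXXX____XXXX______
XXXX____XXXX_______
XXX____XXXX________
XX____XXXX_________
count of X: 6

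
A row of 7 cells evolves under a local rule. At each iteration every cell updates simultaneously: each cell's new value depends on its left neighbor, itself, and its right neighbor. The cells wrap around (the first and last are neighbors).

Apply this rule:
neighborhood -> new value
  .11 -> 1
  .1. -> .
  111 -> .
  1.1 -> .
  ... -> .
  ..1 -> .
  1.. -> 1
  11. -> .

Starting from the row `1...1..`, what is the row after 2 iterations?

..1...1

.1...1.
..1...1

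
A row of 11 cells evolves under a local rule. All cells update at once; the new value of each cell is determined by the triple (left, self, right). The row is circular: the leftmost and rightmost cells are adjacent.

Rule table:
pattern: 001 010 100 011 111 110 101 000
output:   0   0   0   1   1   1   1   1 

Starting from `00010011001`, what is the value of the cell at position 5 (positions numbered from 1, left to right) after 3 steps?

01000011000
00011011011
01011111111
position 5 holds 1

1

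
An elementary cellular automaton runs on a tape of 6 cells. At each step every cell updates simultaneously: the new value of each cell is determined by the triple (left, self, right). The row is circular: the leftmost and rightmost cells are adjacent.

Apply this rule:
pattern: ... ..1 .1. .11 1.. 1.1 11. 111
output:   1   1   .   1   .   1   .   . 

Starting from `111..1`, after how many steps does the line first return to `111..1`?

....11
.1111.
11....
1..111
..11..
111..1

6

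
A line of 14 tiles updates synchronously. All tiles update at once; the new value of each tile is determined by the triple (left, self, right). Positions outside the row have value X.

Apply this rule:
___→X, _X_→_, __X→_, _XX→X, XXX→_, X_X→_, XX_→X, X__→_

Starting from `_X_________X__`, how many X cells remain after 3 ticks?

5

___XXXXXXX____
_X_X_____X_XX_
_____XXX___XX_
count of X: 5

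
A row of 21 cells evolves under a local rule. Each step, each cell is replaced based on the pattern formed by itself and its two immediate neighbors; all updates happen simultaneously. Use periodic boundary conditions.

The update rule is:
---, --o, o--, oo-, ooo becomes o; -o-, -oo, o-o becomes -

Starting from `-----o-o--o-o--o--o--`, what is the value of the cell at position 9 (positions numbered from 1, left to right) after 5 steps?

ooooo---oo---oo-oo-oo
oooooooo-oooo-o--o--o
oooooooo--ooo--oo-oo-
-ooooooooo-oooo-o--o-
o-oooooooo--ooo--oo-o
position 9 holds o

o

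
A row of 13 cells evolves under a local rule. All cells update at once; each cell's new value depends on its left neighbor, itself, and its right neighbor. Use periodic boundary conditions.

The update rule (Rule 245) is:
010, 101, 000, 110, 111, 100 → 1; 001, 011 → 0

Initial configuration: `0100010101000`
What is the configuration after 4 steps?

0111011111111
1011101111111
1101110111111
1110111011111

1110111011111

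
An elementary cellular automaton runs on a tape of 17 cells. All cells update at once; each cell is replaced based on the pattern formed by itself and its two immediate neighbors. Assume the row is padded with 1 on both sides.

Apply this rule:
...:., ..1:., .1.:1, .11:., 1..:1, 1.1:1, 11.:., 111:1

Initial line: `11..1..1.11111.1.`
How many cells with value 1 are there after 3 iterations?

12

iteration 1: 1.1.11.11.111.111
iteration 2: .111..1..1.1.1.11
iteration 3: 1.1.1.11.111111.1
count of 1: 12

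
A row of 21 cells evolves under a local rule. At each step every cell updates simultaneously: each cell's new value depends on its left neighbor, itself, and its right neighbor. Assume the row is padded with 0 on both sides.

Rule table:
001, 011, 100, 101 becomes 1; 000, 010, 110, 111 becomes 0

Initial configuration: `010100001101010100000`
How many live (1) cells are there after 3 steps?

10

101010011010101010000
010101110101010101000
101011001010101010100
count of 1: 10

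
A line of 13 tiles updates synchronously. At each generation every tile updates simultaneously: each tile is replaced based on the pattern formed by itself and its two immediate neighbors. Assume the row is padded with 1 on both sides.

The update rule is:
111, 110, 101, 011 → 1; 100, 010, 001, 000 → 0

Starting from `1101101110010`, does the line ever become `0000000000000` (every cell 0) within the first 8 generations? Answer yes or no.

generation 1: 1111111110001
generation 2: 1111111110001  (fixed point — unchanged through generation 8)
generation 8 is 1111111110001, still not uniform 0

no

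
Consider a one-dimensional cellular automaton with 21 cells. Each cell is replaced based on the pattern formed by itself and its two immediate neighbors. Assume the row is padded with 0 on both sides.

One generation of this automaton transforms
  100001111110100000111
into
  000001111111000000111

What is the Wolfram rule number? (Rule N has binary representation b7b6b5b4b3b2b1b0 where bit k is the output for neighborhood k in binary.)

position 6: 111 → 1  (bit 7 = 1)
position 10: 110 → 1  (bit 6 = 1)
position 11: 101 → 1  (bit 5 = 1)
position 1: 100 → 0  (bit 4 = 0)
position 5: 011 → 1  (bit 3 = 1)
position 0: 010 → 0  (bit 2 = 0)
position 4: 001 → 0  (bit 1 = 0)
position 2: 000 → 0  (bit 0 = 0)
bits b7..b0 = 11101000 = 232

232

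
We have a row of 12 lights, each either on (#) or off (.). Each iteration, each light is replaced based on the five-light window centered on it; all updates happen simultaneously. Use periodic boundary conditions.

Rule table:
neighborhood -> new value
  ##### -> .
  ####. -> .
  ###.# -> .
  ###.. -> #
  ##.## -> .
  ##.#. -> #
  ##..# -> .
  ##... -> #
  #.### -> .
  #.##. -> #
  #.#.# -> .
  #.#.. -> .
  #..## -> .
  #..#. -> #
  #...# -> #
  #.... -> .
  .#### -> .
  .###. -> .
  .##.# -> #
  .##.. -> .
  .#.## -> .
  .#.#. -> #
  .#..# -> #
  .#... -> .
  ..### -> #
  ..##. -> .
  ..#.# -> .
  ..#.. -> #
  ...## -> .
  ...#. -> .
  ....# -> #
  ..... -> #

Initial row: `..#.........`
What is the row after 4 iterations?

#.#..#######
.#.#.#......
..#.#...####
.#.#..#.#..#

.#.#..#.#..#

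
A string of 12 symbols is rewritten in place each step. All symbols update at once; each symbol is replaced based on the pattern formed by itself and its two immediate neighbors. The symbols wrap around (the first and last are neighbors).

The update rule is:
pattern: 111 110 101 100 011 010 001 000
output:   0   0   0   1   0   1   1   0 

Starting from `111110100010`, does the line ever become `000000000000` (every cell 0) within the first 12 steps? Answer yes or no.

yes

000000110110
000001000001
100011100011
010100010100
110110110110
000000000000
all cells are 0 at step 6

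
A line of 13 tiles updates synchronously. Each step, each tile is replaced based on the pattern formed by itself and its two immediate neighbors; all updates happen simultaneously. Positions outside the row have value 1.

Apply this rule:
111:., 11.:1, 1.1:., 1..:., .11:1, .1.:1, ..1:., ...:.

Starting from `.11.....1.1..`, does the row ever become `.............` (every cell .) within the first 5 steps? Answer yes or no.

no

.11.....1.1..  (fixed point — unchanged through step 5)
step 5 is .11.....1.1.., still not uniform .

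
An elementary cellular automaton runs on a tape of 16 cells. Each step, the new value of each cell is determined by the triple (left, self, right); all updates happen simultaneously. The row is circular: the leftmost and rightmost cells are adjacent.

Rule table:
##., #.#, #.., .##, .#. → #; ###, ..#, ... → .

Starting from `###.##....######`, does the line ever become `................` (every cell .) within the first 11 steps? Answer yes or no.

step 1: ..#####...#.....
step 2: ..#...##..##....
step 3: ..##..###.###...
step 4: ..###.#.###.##..
step 5: ..#.#####.#####.
step 6: ..###...###...##
step 7: #.#.##..#.##..##
step 8: #######.#####.#.
step 9: #.....###...####
step 10: ##....#.##..#...
step 11: ###...#####.##..
step 11 is ###...#####.##.., still not uniform .

no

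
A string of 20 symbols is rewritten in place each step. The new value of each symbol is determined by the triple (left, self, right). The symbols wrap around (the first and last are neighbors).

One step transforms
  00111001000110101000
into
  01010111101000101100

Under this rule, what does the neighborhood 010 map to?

1

At position 7 the neighborhood is 010; the next row has 1 there.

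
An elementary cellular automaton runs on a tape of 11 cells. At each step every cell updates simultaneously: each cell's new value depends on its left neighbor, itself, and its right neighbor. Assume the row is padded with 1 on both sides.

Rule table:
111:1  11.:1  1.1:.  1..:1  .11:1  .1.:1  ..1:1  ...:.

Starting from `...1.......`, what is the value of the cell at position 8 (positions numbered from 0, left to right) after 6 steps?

1.111.....1
1.1111...11
1.11111.111
1.11111.111  (fixed point — unchanged through step 6)
position 8 holds 1

1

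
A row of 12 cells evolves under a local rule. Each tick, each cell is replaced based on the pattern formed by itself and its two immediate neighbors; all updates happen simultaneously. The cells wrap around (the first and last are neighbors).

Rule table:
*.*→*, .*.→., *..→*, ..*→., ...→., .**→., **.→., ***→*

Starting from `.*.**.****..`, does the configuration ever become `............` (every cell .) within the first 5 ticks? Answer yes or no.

..*..*.**.*.
...*..*..*.*
*...*..*..*.
.*...*..*..*
*.*...*..*..
tick 5 is *.*...*..*.., still not uniform .

no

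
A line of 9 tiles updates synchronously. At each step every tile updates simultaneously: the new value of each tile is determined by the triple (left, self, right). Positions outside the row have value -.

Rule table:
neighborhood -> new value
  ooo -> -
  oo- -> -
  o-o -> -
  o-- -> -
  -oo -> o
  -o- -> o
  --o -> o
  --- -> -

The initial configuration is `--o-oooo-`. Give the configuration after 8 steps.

o-o------

-oo-o----
oo--o----
o--oo----
o-oo-----
o-o------
o-o------  (fixed point — unchanged through step 8)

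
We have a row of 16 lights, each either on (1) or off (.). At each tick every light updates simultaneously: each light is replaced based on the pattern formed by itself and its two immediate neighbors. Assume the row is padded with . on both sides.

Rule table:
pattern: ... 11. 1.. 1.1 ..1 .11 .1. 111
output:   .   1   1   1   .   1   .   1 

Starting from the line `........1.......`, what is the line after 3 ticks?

tick 1: .........1......
tick 2: ..........1.....
tick 3: ...........1....

...........1....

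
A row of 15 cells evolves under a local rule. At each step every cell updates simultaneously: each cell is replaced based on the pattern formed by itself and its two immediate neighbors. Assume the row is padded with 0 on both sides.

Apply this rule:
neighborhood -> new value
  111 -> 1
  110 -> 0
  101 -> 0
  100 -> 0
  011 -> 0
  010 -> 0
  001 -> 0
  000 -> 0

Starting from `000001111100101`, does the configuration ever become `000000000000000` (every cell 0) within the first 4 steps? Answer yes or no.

000000111000000
000000010000000
000000000000000
all cells are 0 at step 3

yes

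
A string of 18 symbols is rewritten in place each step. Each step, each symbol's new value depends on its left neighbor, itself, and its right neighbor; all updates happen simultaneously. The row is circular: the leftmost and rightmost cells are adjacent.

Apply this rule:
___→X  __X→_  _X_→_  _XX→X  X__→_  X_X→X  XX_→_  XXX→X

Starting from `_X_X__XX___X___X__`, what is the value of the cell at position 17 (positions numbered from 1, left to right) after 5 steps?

X

__X___X__X___X___X
____X______X___X__
XXX___XXXX___X___X
XX__X_XXX__X___X_X
X____XXX_____X__XX
position 17 holds X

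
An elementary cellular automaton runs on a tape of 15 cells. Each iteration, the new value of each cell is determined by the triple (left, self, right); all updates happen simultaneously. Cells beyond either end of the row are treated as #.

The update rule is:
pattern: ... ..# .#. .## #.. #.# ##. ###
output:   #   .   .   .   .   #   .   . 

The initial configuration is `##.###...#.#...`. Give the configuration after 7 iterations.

.##....######..

..#....#..#..#.
....##........#
.##....######..
#...##.........
..#....#######.
....##........#  (repeats iteration 2; period 4)
iteration 7: .##....######..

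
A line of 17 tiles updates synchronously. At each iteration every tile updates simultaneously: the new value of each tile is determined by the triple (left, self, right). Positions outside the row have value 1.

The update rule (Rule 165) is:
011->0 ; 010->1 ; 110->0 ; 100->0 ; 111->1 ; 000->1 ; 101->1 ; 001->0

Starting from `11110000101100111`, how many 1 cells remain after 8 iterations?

11100110110000011
11000001000111001
10011101010010000
00001011110010110
01101101100011001
10010010001000000
00010010101011110
01010011111101101
count of 1: 11

11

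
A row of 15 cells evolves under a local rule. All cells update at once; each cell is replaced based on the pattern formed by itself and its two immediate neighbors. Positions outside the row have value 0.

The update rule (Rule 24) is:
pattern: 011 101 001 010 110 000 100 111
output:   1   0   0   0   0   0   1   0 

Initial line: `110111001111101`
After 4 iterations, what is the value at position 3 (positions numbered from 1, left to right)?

0

100100101000000
010010000100000
001001000010000
000100100001000
position 3 holds 0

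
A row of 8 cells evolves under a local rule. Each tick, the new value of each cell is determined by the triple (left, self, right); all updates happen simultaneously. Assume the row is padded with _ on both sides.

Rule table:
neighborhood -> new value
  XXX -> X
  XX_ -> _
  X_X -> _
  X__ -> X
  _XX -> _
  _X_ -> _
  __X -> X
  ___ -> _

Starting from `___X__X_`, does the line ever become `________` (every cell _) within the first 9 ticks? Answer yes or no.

no

__X_XX_X
_X______
X_X_____
___X____
__X_X___
_X___X__
X_X_X_X_
_______X
______X_
tick 9 is ______X_, still not uniform _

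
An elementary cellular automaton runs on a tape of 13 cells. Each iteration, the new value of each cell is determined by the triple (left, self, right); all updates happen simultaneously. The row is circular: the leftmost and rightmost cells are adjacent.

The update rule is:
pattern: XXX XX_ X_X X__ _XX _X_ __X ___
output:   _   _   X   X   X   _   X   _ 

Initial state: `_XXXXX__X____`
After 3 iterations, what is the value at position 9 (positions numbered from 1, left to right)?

XX____XX_X___
X_X__XX_X_X_X
_X_XXX_X_X_XX
position 9 holds _

_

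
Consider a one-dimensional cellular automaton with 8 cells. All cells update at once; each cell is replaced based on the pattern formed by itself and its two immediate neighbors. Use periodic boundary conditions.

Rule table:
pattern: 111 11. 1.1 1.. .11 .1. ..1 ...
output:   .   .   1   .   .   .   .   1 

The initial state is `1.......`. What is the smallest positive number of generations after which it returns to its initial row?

2

generation 1: ..11111.
generation 2: 1.......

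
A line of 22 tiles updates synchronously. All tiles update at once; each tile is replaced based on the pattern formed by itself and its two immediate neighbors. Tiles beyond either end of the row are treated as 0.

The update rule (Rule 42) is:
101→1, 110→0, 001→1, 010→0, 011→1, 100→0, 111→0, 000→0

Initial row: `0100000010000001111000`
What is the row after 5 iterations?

0001000000110000000000

iteration 1: 1000000100000011000000
iteration 2: 0000001000000110000000
iteration 3: 0000010000001100000000
iteration 4: 0000100000011000000000
iteration 5: 0001000000110000000000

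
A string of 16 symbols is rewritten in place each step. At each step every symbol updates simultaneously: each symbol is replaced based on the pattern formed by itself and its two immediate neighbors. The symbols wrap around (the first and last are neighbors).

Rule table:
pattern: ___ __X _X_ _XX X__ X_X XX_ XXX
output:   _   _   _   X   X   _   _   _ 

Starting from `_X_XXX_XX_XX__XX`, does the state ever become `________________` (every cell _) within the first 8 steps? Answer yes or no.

step 1: ___X___X__X_X_X_
step 2: ____X___X______X
step 3: X____X___X______
step 4: _X____X___X_____
step 5: __X____X___X____
step 6: ___X____X___X___
step 7: ____X____X___X__
step 8: _____X____X___X_
step 8 is _____X____X___X_, still not uniform _

no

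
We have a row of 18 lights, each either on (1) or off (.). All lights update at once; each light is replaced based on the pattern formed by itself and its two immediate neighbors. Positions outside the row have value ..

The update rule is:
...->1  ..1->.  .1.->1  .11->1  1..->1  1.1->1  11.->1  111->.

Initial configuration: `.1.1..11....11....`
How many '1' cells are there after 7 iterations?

iteration 1: .1111.11111.111111
iteration 2: .1..111...111....1
iteration 3: .11.1.111.1.1111.1
iteration 4: .111111.11111..111
iteration 5: .1....111...11.1.1
iteration 6: .1111.1.111.111111
iteration 7: .1..11111.111....1
count of 1: 10

10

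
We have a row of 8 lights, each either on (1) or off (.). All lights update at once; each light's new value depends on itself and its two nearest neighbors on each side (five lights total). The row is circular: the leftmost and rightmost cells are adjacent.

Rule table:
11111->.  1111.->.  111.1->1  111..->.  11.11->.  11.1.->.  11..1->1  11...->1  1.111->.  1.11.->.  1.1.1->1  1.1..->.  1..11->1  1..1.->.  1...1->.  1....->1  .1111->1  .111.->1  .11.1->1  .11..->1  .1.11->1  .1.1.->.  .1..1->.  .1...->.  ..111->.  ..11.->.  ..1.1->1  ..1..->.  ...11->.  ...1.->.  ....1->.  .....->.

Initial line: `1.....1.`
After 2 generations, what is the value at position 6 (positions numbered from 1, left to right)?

.

..1...1.
........
position 6 holds .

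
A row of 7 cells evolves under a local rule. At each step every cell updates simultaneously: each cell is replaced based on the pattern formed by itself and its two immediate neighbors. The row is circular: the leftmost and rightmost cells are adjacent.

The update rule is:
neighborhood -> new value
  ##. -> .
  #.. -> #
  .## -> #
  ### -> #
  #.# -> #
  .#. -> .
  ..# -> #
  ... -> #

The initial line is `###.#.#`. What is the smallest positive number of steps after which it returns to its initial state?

7

##.#.##
#.#.###
.#.####
#.####.
.####.#
####.#.
###.#.#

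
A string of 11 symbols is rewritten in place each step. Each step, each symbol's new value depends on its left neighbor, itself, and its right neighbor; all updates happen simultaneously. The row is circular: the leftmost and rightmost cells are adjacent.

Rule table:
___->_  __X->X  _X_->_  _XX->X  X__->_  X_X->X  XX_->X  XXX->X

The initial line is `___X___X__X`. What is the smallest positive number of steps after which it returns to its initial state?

11

__X___X__X_
_X___X__X__
X___X__X___
___X__X___X
__X__X___X_
_X__X___X__
X__X___X___
__X___X___X
_X___X___X_
X___X___X__
___X___X__X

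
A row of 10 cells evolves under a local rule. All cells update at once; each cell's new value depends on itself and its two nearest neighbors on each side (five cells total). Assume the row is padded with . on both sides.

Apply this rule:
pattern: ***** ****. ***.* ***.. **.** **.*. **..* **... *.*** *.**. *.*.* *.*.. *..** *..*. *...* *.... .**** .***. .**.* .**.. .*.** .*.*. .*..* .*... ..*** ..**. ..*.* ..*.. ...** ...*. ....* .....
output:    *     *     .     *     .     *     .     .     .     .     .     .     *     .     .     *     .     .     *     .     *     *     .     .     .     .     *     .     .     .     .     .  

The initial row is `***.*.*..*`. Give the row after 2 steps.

...**..*..

step 1: ...*.*....
step 2: ...**..*..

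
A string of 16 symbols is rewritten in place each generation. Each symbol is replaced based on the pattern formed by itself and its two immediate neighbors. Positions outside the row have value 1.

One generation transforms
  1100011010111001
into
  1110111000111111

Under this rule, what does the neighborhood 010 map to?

0

At position 8 the neighborhood is 010; the next row has 0 there.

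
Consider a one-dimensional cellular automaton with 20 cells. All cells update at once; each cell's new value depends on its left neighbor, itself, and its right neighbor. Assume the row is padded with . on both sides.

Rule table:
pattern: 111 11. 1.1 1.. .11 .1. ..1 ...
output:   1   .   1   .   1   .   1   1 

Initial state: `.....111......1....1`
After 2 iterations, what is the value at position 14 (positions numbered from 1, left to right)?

1111111..11111..111.
111111..11111..111..
position 14 holds .

.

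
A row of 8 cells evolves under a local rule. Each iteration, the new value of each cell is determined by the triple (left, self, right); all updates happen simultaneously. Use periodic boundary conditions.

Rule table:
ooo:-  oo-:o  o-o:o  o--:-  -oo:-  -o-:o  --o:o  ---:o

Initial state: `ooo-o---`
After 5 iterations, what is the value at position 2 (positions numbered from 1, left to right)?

--ooo-oo
-o--oo-o
oo-o-ooo
-oooo---
o---o-oo
position 2 holds -

-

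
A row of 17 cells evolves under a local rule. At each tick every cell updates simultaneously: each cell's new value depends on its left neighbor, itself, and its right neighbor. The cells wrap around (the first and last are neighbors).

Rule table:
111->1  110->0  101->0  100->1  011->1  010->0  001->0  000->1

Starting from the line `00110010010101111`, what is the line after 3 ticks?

11110010111001011

10101001000001110
00000100111101100
11110010111001011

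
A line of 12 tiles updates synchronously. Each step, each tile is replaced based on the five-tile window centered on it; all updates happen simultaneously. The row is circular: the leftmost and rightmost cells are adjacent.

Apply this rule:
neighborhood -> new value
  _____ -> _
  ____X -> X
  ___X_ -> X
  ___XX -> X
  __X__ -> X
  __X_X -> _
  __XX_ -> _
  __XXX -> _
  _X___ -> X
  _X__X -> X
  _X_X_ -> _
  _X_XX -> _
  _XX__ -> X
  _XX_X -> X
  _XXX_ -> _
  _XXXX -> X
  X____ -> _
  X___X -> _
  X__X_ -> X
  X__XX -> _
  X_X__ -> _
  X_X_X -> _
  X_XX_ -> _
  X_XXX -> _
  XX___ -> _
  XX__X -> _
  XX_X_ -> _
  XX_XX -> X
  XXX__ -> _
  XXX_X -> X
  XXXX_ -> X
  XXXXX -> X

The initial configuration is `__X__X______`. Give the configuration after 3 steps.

XXXXXXX_____
_XXXXX____XX
X_XXX___XX_X

X_XXX___XX_X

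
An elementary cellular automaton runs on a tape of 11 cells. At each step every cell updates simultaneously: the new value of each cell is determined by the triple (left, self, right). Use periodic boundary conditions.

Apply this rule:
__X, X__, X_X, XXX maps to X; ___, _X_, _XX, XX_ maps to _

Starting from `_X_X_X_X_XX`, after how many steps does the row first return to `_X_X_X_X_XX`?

step 1: X_X_X_X_X__
step 2: _X_X_X_X_XX

2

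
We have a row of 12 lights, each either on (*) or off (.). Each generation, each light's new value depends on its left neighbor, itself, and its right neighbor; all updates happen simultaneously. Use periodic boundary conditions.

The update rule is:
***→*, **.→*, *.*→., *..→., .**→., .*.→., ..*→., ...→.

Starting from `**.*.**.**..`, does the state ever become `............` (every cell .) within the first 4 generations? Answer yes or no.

yes

generation 1: .*....*..*..
generation 2: ............
all cells are . at generation 2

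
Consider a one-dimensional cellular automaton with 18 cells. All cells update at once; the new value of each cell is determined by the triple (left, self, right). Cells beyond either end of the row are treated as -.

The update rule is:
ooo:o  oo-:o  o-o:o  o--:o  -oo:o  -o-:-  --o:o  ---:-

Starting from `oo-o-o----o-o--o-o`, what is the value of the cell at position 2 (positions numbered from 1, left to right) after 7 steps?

ooo-o-o--o-o-oo-o-
oooo-o-oo-o-oooo-o
ooooo-oooo-oooooo-
oooooooooooooooooo
oooooooooooooooooo  (fixed point — unchanged through step 7)
position 2 holds o

o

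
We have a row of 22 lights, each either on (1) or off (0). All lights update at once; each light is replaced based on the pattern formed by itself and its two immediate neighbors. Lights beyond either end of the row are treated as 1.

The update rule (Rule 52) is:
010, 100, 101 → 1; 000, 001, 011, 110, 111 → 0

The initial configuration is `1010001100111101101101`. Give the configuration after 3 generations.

generation 1: 0111000010000010010010
generation 2: 1000100011000011011011
generation 3: 0100110000100000100100

0100110000100000100100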